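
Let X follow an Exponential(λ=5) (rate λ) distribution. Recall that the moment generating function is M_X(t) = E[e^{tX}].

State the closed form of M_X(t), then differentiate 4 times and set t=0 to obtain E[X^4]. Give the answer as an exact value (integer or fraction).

E[X^4] = d^4M/dt^4 |_{t=0} = 24/625

M_X(t) = 5/(5 - t)
dM/dt = 5/(t^2 - 10*t + 25)
d^2M/dt^2 = -10/(t^3 - 15*t^2 + 75*t - 125)
d^3M/dt^3 = 30/(t^4 - 20*t^3 + 150*t^2 - 500*t + 625)
d^4M/dt^4 = -120/(t^5 - 25*t^4 + 250*t^3 - 1250*t^2 + 3125*t - 3125)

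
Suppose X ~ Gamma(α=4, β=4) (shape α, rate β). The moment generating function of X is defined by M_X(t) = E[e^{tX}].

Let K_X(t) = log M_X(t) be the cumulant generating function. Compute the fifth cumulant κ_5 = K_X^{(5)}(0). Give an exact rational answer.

M_X(t) = 256/(4 - t)^4
K_X(t) = log M_X(t) = -4*log(4 - t) + 8*log(2)
D^5[K](t) = -96/(t^5 - 20*t^4 + 160*t^3 - 640*t^2 + 1280*t - 1024)

κ_5 = D^5[K](0) = 3/32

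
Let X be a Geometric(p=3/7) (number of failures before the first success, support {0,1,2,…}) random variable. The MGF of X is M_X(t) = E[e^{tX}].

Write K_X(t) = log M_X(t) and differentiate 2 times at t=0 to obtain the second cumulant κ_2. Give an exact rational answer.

M_X(t) = 3/(7*(1 - 4*e^(t)/7))
K_X(t) = log M_X(t) = -log(1 - 4*e^(t)/7) - log(7) + log(3)
K′(t) = -4*e^(t)/(4*e^(t) - 7)
K′′(t) = 28*e^(t)/(16*e^(2*t) - 56*e^(t) + 49)

κ_2 = K′′(0) = 28/9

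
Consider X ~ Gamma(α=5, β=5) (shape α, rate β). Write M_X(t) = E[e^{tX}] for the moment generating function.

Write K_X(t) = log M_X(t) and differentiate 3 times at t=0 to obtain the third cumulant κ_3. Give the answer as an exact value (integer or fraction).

κ_3 = D^3[K](0) = 2/25

M_X(t) = 3125/(5 - t)^5
K_X(t) = log M_X(t) = -5*log(5 - t) + 5*log(5)
D^3[K](t) = -10/(t^3 - 15*t^2 + 75*t - 125)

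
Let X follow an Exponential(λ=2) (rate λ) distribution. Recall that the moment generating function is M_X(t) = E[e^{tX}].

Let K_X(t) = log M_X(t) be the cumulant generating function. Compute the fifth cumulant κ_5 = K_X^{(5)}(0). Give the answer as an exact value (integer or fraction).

κ_5 = d^5K/dt^5 |_{t=0} = 3/4

M_X(t) = 2/(2 - t)
K_X(t) = log M_X(t) = -log(2 - t) + log(2)
dK/dt = -1/(t - 2)
d^2K/dt^2 = 1/(t^2 - 4*t + 4)
d^3K/dt^3 = -2/(t^3 - 6*t^2 + 12*t - 8)
d^4K/dt^4 = 6/(t^4 - 8*t^3 + 24*t^2 - 32*t + 16)
d^5K/dt^5 = -24/(t^5 - 10*t^4 + 40*t^3 - 80*t^2 + 80*t - 32)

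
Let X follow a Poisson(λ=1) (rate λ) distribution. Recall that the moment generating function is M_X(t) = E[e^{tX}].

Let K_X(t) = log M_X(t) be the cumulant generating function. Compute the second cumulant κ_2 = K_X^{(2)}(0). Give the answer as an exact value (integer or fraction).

M_X(t) = e^(e^(t) - 1)
K_X(t) = log M_X(t) = e^(t) - 1
D^2[K](t) = e^(t)

κ_2 = D^2[K](0) = 1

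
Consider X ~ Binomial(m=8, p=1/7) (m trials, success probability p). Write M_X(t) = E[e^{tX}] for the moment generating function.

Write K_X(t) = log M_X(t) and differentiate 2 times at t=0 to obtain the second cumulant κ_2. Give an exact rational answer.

κ_2 = K′′(0) = 48/49

M_X(t) = (e^(t)/7 + 6/7)^8
K_X(t) = log M_X(t) = 8*log(e^(t)/7 + 6/7)
K′(t) = 8*e^(t)/(e^(t) + 6)
K′′(t) = 48*e^(t)/(e^(2*t) + 12*e^(t) + 36)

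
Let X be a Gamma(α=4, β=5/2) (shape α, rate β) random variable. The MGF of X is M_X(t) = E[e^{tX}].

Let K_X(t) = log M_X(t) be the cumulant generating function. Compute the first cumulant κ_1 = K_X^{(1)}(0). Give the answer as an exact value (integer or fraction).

M_X(t) = 625/(16*(5/2 - t)^4)
K_X(t) = log M_X(t) = -4*log(5/2 - t) - 4*log(2) + 4*log(5)
K^(1)(t) = -8/(2*t - 5)

κ_1 = K^(1)(0) = 8/5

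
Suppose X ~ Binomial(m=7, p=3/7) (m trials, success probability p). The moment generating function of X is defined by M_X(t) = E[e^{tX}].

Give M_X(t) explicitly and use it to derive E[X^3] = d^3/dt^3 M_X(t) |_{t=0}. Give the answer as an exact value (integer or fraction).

M_X(t) = (3*e^(t)/7 + 4/7)^7
dM/dt = 2187*e^(7*t)/117649 + 17496*e^(6*t)/117649 + 58320*e^(5*t)/117649 + 103680*e^(4*t)/117649 + 103680*e^(3*t)/117649 + 55296*e^(2*t)/117649 + 12288*e^(t)/117649
d^2M/dt^2 = 2187*e^(7*t)/16807 + 104976*e^(6*t)/117649 + 291600*e^(5*t)/117649 + 414720*e^(4*t)/117649 + 311040*e^(3*t)/117649 + 110592*e^(2*t)/117649 + 12288*e^(t)/117649
d^3M/dt^3 = 2187*e^(7*t)/2401 + 629856*e^(6*t)/117649 + 1458000*e^(5*t)/117649 + 1658880*e^(4*t)/117649 + 933120*e^(3*t)/117649 + 221184*e^(2*t)/117649 + 12288*e^(t)/117649

E[X^3] = d^3M/dt^3 |_{t=0} = 2091/49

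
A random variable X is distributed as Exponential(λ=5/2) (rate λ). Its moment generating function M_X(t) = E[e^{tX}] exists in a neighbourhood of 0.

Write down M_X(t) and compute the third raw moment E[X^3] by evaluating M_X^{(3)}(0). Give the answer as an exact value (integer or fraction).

M_X(t) = 5/(2*(5/2 - t))
M^(3)(t) = 240/(16*t^4 - 160*t^3 + 600*t^2 - 1000*t + 625)

E[X^3] = M^(3)(0) = 48/125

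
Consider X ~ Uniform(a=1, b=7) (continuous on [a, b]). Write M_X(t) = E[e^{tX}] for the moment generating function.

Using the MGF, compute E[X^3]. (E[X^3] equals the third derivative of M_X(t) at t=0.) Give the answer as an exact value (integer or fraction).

M_X(t) = (e^(7*t) - e^(t))/(6*t)
D^3[M](t) = (343*t^3*e^(7*t) - t^3*e^(t) - 147*t^2*e^(7*t) + 3*t^2*e^(t) + 42*t*e^(7*t) - 6*t*e^(t) - 6*e^(7*t) + 6*e^(t))/(6*t^4)

E[X^3] = D^3[M](0) = 100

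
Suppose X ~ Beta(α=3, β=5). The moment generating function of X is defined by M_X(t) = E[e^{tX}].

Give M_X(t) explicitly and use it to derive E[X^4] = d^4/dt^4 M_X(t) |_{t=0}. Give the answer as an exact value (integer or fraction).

M_X(t) = ₁F₁(3; 8; t)
D^4[M](t) = ₁F₁(7; 12; t)/22

E[X^4] = D^4[M](0) = 1/22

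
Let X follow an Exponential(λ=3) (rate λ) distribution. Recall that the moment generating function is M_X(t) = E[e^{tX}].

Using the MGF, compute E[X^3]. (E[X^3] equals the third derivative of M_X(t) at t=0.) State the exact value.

M_X(t) = 3/(3 - t)
dM/dt = 3/(t^2 - 6*t + 9)
d^2M/dt^2 = -6/(t^3 - 9*t^2 + 27*t - 27)
d^3M/dt^3 = 18/(t^4 - 12*t^3 + 54*t^2 - 108*t + 81)

E[X^3] = d^3M/dt^3 |_{t=0} = 2/9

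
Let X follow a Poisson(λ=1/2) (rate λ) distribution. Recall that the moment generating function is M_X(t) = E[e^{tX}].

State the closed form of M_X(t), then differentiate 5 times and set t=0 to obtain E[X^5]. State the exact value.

M_X(t) = e^(e^(t)/2 - 1/2)
dM/dt = e^(-1/2)*e^(t)*e^(e^(t)/2)/2
d^2M/dt^2 = (e^(2*t)*e^(e^(t)/2) + 2*e^(t)*e^(e^(t)/2))*e^(-1/2)/4
d^3M/dt^3 = (e^(3*t)*e^(e^(t)/2) + 6*e^(2*t)*e^(e^(t)/2) + 4*e^(t)*e^(e^(t)/2))*e^(-1/2)/8
d^4M/dt^4 = (e^(4*t)*e^(e^(t)/2) + 12*e^(3*t)*e^(e^(t)/2) + 28*e^(2*t)*e^(e^(t)/2) + 8*e^(t)*e^(e^(t)/2))*e^(-1/2)/16
d^5M/dt^5 = (e^(5*t)*e^(e^(t)/2) + 20*e^(4*t)*e^(e^(t)/2) + 100*e^(3*t)*e^(e^(t)/2) + 120*e^(2*t)*e^(e^(t)/2) + 16*e^(t)*e^(e^(t)/2))*e^(-1/2)/32

E[X^5] = d^5M/dt^5 |_{t=0} = 257/32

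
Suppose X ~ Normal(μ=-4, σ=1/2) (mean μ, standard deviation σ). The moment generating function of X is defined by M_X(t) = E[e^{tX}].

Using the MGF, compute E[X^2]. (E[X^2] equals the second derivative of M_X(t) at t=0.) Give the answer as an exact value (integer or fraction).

M_X(t) = e^(t^2/8 - 4*t)
dM/dt = t*e^(-4*t)*e^(t^2/8)/4 - 4*e^(-4*t)*e^(t^2/8)
d^2M/dt^2 = (t^2*e^(t^2/8) - 32*t*e^(t^2/8) + 260*e^(t^2/8))*e^(-4*t)/16

E[X^2] = d^2M/dt^2 |_{t=0} = 65/4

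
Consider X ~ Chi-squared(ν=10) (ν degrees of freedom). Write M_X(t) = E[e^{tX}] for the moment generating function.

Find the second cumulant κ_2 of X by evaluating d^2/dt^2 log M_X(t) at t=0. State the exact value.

κ_2 = D^2[K](0) = 20

M_X(t) = (1 - 2*t)^(-5)
K_X(t) = log M_X(t) = -5*log(1 - 2*t)
D^2[K](t) = 20/(4*t^2 - 4*t + 1)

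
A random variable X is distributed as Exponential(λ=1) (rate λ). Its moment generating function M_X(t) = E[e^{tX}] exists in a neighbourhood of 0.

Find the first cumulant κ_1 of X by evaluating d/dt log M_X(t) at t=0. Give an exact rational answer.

M_X(t) = 1/(1 - t)
K_X(t) = log M_X(t) = -log(1 - t)
K′(t) = -1/(t - 1)

κ_1 = K′(0) = 1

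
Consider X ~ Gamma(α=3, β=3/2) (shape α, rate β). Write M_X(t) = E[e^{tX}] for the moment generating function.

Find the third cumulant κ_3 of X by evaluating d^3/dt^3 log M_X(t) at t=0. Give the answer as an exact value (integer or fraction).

κ_3 = K′′′(0) = 16/9

M_X(t) = 27/(8*(3/2 - t)^3)
K_X(t) = log M_X(t) = -3*log(3/2 - t) - 3*log(2) + 3*log(3)
K′(t) = -6/(2*t - 3)
K′′(t) = 12/(4*t^2 - 12*t + 9)
K′′′(t) = -48/(8*t^3 - 36*t^2 + 54*t - 27)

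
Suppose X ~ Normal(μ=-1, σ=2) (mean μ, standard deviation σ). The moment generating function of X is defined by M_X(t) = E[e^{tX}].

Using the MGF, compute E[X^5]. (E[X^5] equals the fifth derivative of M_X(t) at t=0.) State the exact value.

M_X(t) = e^(2*t^2 - t)
M′(t) = 4*t*e^(-t)*e^(2*t^2) - e^(-t)*e^(2*t^2)
M′′(t) = (16*t^2*e^(2*t^2) - 8*t*e^(2*t^2) + 5*e^(2*t^2))*e^(-t)
M′′′(t) = (64*t^3*e^(2*t^2) - 48*t^2*e^(2*t^2) + 60*t*e^(2*t^2) - 13*e^(2*t^2))*e^(-t)
M′′′′(t) = (256*t^4*e^(2*t^2) - 256*t^3*e^(2*t^2) + 480*t^2*e^(2*t^2) - 208*t*e^(2*t^2) + 73*e^(2*t^2))*e^(-t)
M′′′′′(t) = (1024*t^5*e^(2*t^2) - 1280*t^4*e^(2*t^2) + 3200*t^3*e^(2*t^2) - 2080*t^2*e^(2*t^2) + 1460*t*e^(2*t^2) - 281*e^(2*t^2))*e^(-t)

E[X^5] = M′′′′′(0) = -281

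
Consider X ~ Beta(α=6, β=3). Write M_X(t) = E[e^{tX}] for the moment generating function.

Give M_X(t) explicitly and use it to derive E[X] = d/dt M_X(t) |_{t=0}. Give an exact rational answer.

M_X(t) = ₁F₁(6; 9; t)
dM/dt = 2*₁F₁(7; 10; t)/3

E[X] = dM/dt |_{t=0} = 2/3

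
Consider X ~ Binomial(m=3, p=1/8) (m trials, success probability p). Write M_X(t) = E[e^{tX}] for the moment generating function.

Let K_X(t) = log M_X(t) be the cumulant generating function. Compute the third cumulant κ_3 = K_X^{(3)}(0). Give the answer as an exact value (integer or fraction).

M_X(t) = (e^(t)/8 + 7/8)^3
K_X(t) = log M_X(t) = 3*log(e^(t)/8 + 7/8)
K^(3)(t) = (-21*e^(2*t) + 147*e^(t))/(e^(3*t) + 21*e^(2*t) + 147*e^(t) + 343)

κ_3 = K^(3)(0) = 63/256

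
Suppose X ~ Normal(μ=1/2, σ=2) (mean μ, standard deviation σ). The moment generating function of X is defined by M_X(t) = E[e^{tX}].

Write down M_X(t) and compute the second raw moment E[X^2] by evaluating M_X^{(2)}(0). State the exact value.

M_X(t) = e^(2*t^2 + t/2)
M′(t) = 4*t*e^(t/2)*e^(2*t^2) + e^(t/2)*e^(2*t^2)/2
M′′(t) = 16*t^2*e^(t/2)*e^(2*t^2) + 4*t*e^(t/2)*e^(2*t^2) + 17*e^(t/2)*e^(2*t^2)/4

E[X^2] = M′′(0) = 17/4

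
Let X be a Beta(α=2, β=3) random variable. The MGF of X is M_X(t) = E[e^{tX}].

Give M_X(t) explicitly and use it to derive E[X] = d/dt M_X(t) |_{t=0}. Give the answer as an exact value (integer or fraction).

M_X(t) = ₁F₁(2; 5; t)
dM/dt = 2*₁F₁(3; 6; t)/5

E[X] = dM/dt |_{t=0} = 2/5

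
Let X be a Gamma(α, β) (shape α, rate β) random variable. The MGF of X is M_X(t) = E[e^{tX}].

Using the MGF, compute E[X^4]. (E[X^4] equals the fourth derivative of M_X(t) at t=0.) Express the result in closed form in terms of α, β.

E[X^4] = D^4[M](0) = α*(α^3 + 6*α^2 + 11*α + 6)/β^4

M_X(t) = (β/(β - t))^α
D^4[M](t) = (α^4*β^α*(1/(β - t))^α + 6*α^3*β^α*(1/(β - t))^α + 11*α^2*β^α*(1/(β - t))^α + 6*α*β^α*(1/(β - t))^α)/(β^4 - 4*β^3*t + 6*β^2*t^2 - 4*β*t^3 + t^4)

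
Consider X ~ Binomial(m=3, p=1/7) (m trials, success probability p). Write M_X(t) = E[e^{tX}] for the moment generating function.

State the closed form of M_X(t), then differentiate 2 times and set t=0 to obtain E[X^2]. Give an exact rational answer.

M_X(t) = (e^(t)/7 + 6/7)^3
M^(2)(t) = 9*e^(3*t)/343 + 72*e^(2*t)/343 + 108*e^(t)/343

E[X^2] = M^(2)(0) = 27/49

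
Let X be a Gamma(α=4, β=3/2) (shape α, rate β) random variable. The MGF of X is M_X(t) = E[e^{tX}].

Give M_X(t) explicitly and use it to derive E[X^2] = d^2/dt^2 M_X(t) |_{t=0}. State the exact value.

E[X^2] = d^2M/dt^2 |_{t=0} = 80/9

M_X(t) = 81/(16*(3/2 - t)^4)
dM/dt = -648/(32*t^5 - 240*t^4 + 720*t^3 - 1080*t^2 + 810*t - 243)
d^2M/dt^2 = 6480/(64*t^6 - 576*t^5 + 2160*t^4 - 4320*t^3 + 4860*t^2 - 2916*t + 729)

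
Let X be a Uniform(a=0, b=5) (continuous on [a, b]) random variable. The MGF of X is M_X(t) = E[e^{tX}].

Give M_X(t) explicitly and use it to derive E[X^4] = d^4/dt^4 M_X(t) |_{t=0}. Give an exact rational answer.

M_X(t) = (e^(5*t) - 1)/(5*t)
D^4[M](t) = (625*t^4*e^(5*t) - 500*t^3*e^(5*t) + 300*t^2*e^(5*t) - 120*t*e^(5*t) + 24*e^(5*t) - 24)/(5*t^5)

E[X^4] = D^4[M](0) = 125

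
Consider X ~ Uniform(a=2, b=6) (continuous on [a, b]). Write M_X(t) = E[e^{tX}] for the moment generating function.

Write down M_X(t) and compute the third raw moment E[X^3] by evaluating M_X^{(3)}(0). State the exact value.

E[X^3] = M′′′(0) = 80

M_X(t) = (e^(6*t) - e^(2*t))/(4*t)
M′(t) = (6*t*e^(6*t) - 2*t*e^(2*t) - e^(6*t) + e^(2*t))/(4*t^2)
M′′(t) = (18*t^2*e^(6*t) - 2*t^2*e^(2*t) - 6*t*e^(6*t) + 2*t*e^(2*t) + e^(6*t) - e^(2*t))/(2*t^3)
M′′′(t) = (108*t^3*e^(6*t) - 4*t^3*e^(2*t) - 54*t^2*e^(6*t) + 6*t^2*e^(2*t) + 18*t*e^(6*t) - 6*t*e^(2*t) - 3*e^(6*t) + 3*e^(2*t))/(2*t^4)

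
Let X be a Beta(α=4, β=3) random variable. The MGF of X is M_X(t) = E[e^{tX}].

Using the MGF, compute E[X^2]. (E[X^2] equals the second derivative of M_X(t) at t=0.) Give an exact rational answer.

E[X^2] = d^2M/dt^2 |_{t=0} = 5/14

M_X(t) = ₁F₁(4; 7; t)
dM/dt = 4*₁F₁(5; 8; t)/7
d^2M/dt^2 = 5*₁F₁(6; 9; t)/14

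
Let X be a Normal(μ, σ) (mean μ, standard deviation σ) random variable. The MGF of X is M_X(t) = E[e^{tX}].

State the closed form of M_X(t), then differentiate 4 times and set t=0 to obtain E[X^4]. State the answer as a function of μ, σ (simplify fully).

M_X(t) = e^(μ*t + σ^2*t^2/2)

E[X^4] = D^4[M](0) = μ^4 + 6*μ^2*σ^2 + 3*σ^4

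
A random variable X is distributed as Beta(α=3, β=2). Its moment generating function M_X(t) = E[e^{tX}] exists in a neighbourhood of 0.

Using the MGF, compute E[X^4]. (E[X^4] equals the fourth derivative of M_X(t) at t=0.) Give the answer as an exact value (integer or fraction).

M_X(t) = ₁F₁(3; 5; t)
M′(t) = 3*₁F₁(4; 6; t)/5
M′′(t) = 2*₁F₁(5; 7; t)/5
M′′′(t) = 2*₁F₁(6; 8; t)/7
M′′′′(t) = 3*₁F₁(7; 9; t)/14

E[X^4] = M′′′′(0) = 3/14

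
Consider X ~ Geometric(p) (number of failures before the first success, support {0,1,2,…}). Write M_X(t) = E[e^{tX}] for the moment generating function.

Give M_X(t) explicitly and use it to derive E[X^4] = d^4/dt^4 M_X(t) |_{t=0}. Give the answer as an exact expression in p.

M_X(t) = p/(-(1 - p)*e^(t) + 1)

E[X^4] = D^4[M](0) = 1 - 15/p + 50/p^2 - 60/p^3 + 24/p^4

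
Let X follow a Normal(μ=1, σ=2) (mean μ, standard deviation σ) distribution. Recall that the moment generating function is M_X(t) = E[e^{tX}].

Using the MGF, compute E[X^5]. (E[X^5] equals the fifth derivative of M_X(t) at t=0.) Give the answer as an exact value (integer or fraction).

E[X^5] = M′′′′′(0) = 281

M_X(t) = e^(2*t^2 + t)
M′(t) = 4*t*e^(t)*e^(2*t^2) + e^(t)*e^(2*t^2)
M′′(t) = 16*t^2*e^(t)*e^(2*t^2) + 8*t*e^(t)*e^(2*t^2) + 5*e^(t)*e^(2*t^2)
M′′′(t) = 64*t^3*e^(t)*e^(2*t^2) + 48*t^2*e^(t)*e^(2*t^2) + 60*t*e^(t)*e^(2*t^2) + 13*e^(t)*e^(2*t^2)
M′′′′(t) = 256*t^4*e^(t)*e^(2*t^2) + 256*t^3*e^(t)*e^(2*t^2) + 480*t^2*e^(t)*e^(2*t^2) + 208*t*e^(t)*e^(2*t^2) + 73*e^(t)*e^(2*t^2)
M′′′′′(t) = 1024*t^5*e^(t)*e^(2*t^2) + 1280*t^4*e^(t)*e^(2*t^2) + 3200*t^3*e^(t)*e^(2*t^2) + 2080*t^2*e^(t)*e^(2*t^2) + 1460*t*e^(t)*e^(2*t^2) + 281*e^(t)*e^(2*t^2)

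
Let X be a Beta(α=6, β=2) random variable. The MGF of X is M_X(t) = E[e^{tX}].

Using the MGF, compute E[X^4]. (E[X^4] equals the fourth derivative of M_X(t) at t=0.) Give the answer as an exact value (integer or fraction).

E[X^4] = M^(4)(0) = 21/55

M_X(t) = ₁F₁(6; 8; t)
M^(4)(t) = 21*₁F₁(10; 12; t)/55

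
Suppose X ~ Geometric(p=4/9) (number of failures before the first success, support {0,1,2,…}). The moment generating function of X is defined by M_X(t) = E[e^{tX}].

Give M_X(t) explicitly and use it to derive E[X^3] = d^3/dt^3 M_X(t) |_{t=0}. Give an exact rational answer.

E[X^3] = d^3M/dt^3 |_{t=0} = 715/32

M_X(t) = 4/(9*(1 - 5*e^(t)/9))
dM/dt = 20*e^(t)/(25*e^(2*t) - 90*e^(t) + 81)
d^2M/dt^2 = (-100*e^(2*t) - 180*e^(t))/(125*e^(3*t) - 675*e^(2*t) + 1215*e^(t) - 729)
d^3M/dt^3 = (500*e^(3*t) + 3600*e^(2*t) + 1620*e^(t))/(625*e^(4*t) - 4500*e^(3*t) + 12150*e^(2*t) - 14580*e^(t) + 6561)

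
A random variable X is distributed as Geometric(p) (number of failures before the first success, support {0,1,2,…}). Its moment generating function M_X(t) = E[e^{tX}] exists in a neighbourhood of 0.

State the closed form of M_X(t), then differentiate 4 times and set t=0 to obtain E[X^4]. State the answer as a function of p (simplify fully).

E[X^4] = d^4M/dt^4 |_{t=0} = 1 - 15/p + 50/p^2 - 60/p^3 + 24/p^4

M_X(t) = p/(-(1 - p)*e^(t) + 1)
dM/dt = (-p^2*e^(t) + p*e^(t))/(p^2*e^(2*t) - 2*p*e^(2*t) + 2*p*e^(t) + e^(2*t) - 2*e^(t) + 1)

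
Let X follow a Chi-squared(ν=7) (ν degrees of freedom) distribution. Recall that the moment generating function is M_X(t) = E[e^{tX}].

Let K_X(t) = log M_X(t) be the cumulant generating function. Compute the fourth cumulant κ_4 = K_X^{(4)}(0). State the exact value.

M_X(t) = (1 - 2*t)^(-7/2)
K_X(t) = log M_X(t) = -7*log(1 - 2*t)/2
K′(t) = -7/(2*t - 1)
K′′(t) = 14/(4*t^2 - 4*t + 1)
K′′′(t) = -56/(8*t^3 - 12*t^2 + 6*t - 1)
K′′′′(t) = 336/(16*t^4 - 32*t^3 + 24*t^2 - 8*t + 1)

κ_4 = K′′′′(0) = 336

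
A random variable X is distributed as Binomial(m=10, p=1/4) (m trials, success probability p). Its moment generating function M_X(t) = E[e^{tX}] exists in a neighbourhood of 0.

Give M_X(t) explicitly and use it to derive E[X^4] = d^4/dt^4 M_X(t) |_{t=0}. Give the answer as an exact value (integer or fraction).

E[X^4] = M^(4)(0) = 2065/16

M_X(t) = (e^(t)/4 + 3/4)^10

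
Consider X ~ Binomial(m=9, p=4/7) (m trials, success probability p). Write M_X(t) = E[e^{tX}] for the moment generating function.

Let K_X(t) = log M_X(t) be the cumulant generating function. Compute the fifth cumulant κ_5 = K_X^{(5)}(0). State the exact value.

M_X(t) = (4*e^(t)/7 + 3/7)^9
K_X(t) = log M_X(t) = 9*log(4*e^(t)/7 + 3/7)
K′(t) = 36*e^(t)/(4*e^(t) + 3)
K′′(t) = 108*e^(t)/(16*e^(2*t) + 24*e^(t) + 9)
K′′′(t) = (-432*e^(2*t) + 324*e^(t))/(64*e^(3*t) + 144*e^(2*t) + 108*e^(t) + 27)
K′′′′(t) = (1728*e^(3*t) - 5184*e^(2*t) + 972*e^(t))/(256*e^(4*t) + 768*e^(3*t) + 864*e^(2*t) + 432*e^(t) + 81)
K′′′′′(t) = (-6912*e^(4*t) + 57024*e^(3*t) - 42768*e^(2*t) + 2916*e^(t))/(1024*e^(5*t) + 3840*e^(4*t) + 5760*e^(3*t) + 4320*e^(2*t) + 1620*e^(t) + 243)

κ_5 = K′′′′′(0) = 10260/16807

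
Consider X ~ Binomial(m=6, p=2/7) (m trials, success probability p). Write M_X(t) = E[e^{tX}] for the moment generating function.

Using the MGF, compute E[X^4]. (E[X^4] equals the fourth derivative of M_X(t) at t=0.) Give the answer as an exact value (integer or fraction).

E[X^4] = d^4M/dt^4 |_{t=0} = 91356/2401

M_X(t) = (2*e^(t)/7 + 5/7)^6
dM/dt = 384*e^(6*t)/117649 + 4800*e^(5*t)/117649 + 24000*e^(4*t)/117649 + 60000*e^(3*t)/117649 + 75000*e^(2*t)/117649 + 37500*e^(t)/117649
d^2M/dt^2 = 2304*e^(6*t)/117649 + 24000*e^(5*t)/117649 + 96000*e^(4*t)/117649 + 180000*e^(3*t)/117649 + 150000*e^(2*t)/117649 + 37500*e^(t)/117649
d^3M/dt^3 = 13824*e^(6*t)/117649 + 120000*e^(5*t)/117649 + 384000*e^(4*t)/117649 + 540000*e^(3*t)/117649 + 300000*e^(2*t)/117649 + 37500*e^(t)/117649
d^4M/dt^4 = 82944*e^(6*t)/117649 + 600000*e^(5*t)/117649 + 1536000*e^(4*t)/117649 + 1620000*e^(3*t)/117649 + 600000*e^(2*t)/117649 + 37500*e^(t)/117649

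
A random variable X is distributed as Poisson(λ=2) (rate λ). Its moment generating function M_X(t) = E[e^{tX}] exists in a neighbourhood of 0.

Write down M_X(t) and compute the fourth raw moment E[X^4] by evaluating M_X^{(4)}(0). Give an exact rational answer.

E[X^4] = d^4M/dt^4 |_{t=0} = 94

M_X(t) = e^(2*e^(t) - 2)
dM/dt = 2*e^(-2)*e^(t)*e^(2*e^(t))
d^2M/dt^2 = (4*e^(2*t)*e^(2*e^(t)) + 2*e^(t)*e^(2*e^(t)))*e^(-2)
d^3M/dt^3 = (8*e^(3*t)*e^(2*e^(t)) + 12*e^(2*t)*e^(2*e^(t)) + 2*e^(t)*e^(2*e^(t)))*e^(-2)
d^4M/dt^4 = (16*e^(4*t)*e^(2*e^(t)) + 48*e^(3*t)*e^(2*e^(t)) + 28*e^(2*t)*e^(2*e^(t)) + 2*e^(t)*e^(2*e^(t)))*e^(-2)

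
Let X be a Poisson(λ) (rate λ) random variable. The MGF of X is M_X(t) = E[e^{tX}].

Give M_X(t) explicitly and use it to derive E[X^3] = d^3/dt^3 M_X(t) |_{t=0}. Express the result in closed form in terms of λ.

M_X(t) = e^(λ*(e^(t) - 1))
M^(3)(t) = (λ^3*e^(3*t)*e^(λ*e^(t)) + 3*λ^2*e^(2*t)*e^(λ*e^(t)) + λ*e^(t)*e^(λ*e^(t)))*e^(-λ)

E[X^3] = M^(3)(0) = λ*(λ^2 + 3*λ + 1)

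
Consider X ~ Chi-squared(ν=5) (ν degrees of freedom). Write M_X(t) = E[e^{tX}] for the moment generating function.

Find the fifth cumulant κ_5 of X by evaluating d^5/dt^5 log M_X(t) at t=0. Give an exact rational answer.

κ_5 = d^5K/dt^5 |_{t=0} = 1920

M_X(t) = (1 - 2*t)^(-5/2)
K_X(t) = log M_X(t) = -5*log(1 - 2*t)/2
dK/dt = -5/(2*t - 1)
d^2K/dt^2 = 10/(4*t^2 - 4*t + 1)
d^3K/dt^3 = -40/(8*t^3 - 12*t^2 + 6*t - 1)
d^4K/dt^4 = 240/(16*t^4 - 32*t^3 + 24*t^2 - 8*t + 1)
d^5K/dt^5 = -1920/(32*t^5 - 80*t^4 + 80*t^3 - 40*t^2 + 10*t - 1)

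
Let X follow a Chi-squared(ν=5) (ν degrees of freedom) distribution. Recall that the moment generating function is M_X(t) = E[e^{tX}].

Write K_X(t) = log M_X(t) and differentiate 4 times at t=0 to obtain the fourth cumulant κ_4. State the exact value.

M_X(t) = (1 - 2*t)^(-5/2)
K_X(t) = log M_X(t) = -5*log(1 - 2*t)/2
K′(t) = -5/(2*t - 1)
K′′(t) = 10/(4*t^2 - 4*t + 1)
K′′′(t) = -40/(8*t^3 - 12*t^2 + 6*t - 1)
K′′′′(t) = 240/(16*t^4 - 32*t^3 + 24*t^2 - 8*t + 1)

κ_4 = K′′′′(0) = 240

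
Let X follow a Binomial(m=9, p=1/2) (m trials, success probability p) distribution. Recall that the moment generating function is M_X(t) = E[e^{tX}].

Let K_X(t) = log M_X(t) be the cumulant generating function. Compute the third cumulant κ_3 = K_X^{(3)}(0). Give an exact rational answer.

κ_3 = K′′′(0) = 0

M_X(t) = (e^(t)/2 + 1/2)^9
K_X(t) = log M_X(t) = 9*log(e^(t)/2 + 1/2)
K′(t) = 9*e^(t)/(e^(t) + 1)
K′′(t) = 9*e^(t)/(e^(2*t) + 2*e^(t) + 1)
K′′′(t) = (-9*e^(2*t) + 9*e^(t))/(e^(3*t) + 3*e^(2*t) + 3*e^(t) + 1)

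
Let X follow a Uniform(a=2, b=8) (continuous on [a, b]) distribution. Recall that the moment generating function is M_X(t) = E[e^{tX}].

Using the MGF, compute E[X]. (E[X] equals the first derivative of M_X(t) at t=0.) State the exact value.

E[X] = M^(1)(0) = 5

M_X(t) = (e^(8*t) - e^(2*t))/(6*t)
M^(1)(t) = (8*t*e^(8*t) - 2*t*e^(2*t) - e^(8*t) + e^(2*t))/(6*t^2)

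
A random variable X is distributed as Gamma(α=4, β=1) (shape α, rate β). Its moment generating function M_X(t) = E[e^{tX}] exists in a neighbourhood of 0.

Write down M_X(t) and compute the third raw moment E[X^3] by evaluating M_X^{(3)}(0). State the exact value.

E[X^3] = d^3M/dt^3 |_{t=0} = 120

M_X(t) = (1 - t)^(-4)
dM/dt = -4/(t^5 - 5*t^4 + 10*t^3 - 10*t^2 + 5*t - 1)
d^2M/dt^2 = 20/(t^6 - 6*t^5 + 15*t^4 - 20*t^3 + 15*t^2 - 6*t + 1)
d^3M/dt^3 = -120/(t^7 - 7*t^6 + 21*t^5 - 35*t^4 + 35*t^3 - 21*t^2 + 7*t - 1)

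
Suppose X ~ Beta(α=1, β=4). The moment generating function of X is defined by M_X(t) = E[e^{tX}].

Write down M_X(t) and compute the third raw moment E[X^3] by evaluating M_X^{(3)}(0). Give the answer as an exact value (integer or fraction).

M_X(t) = ₁F₁(1; 5; t)
dM/dt = ₁F₁(2; 6; t)/5
d^2M/dt^2 = ₁F₁(3; 7; t)/15
d^3M/dt^3 = ₁F₁(4; 8; t)/35

E[X^3] = d^3M/dt^3 |_{t=0} = 1/35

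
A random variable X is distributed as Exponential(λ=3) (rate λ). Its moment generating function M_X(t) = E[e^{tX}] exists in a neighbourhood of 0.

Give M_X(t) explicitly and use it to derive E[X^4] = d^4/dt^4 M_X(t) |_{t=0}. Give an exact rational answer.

E[X^4] = M^(4)(0) = 8/27

M_X(t) = 3/(3 - t)
M^(4)(t) = -72/(t^5 - 15*t^4 + 90*t^3 - 270*t^2 + 405*t - 243)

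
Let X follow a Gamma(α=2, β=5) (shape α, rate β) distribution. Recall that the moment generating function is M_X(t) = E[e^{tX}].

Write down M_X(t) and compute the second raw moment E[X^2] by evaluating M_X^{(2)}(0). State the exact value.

E[X^2] = d^2M/dt^2 |_{t=0} = 6/25

M_X(t) = 25/(5 - t)^2
dM/dt = -50/(t^3 - 15*t^2 + 75*t - 125)
d^2M/dt^2 = 150/(t^4 - 20*t^3 + 150*t^2 - 500*t + 625)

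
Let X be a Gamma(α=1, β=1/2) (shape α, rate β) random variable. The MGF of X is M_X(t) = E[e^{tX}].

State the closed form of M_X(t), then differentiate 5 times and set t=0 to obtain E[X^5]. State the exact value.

E[X^5] = M′′′′′(0) = 3840

M_X(t) = 1/(2*(1/2 - t))
M′(t) = 2/(4*t^2 - 4*t + 1)
M′′(t) = -8/(8*t^3 - 12*t^2 + 6*t - 1)
M′′′(t) = 48/(16*t^4 - 32*t^3 + 24*t^2 - 8*t + 1)
M′′′′(t) = -384/(32*t^5 - 80*t^4 + 80*t^3 - 40*t^2 + 10*t - 1)
M′′′′′(t) = 3840/(64*t^6 - 192*t^5 + 240*t^4 - 160*t^3 + 60*t^2 - 12*t + 1)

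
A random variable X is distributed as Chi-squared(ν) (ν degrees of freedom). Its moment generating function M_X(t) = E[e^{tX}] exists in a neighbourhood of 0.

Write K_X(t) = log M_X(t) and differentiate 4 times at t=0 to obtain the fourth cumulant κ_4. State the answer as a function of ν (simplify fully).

κ_4 = K^(4)(0) = 48*ν

M_X(t) = (1 - 2*t)^(-ν/2)
K_X(t) = log M_X(t) = -ν*log(1 - 2*t)/2
K^(4)(t) = 48*ν/(16*t^4 - 32*t^3 + 24*t^2 - 8*t + 1)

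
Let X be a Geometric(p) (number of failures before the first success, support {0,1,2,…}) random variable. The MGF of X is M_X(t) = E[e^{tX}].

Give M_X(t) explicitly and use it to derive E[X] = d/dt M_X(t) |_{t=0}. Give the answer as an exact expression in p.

M_X(t) = p/(-(1 - p)*e^(t) + 1)
D[M](t) = (-p^2*e^(t) + p*e^(t))/(p^2*e^(2*t) - 2*p*e^(2*t) + 2*p*e^(t) + e^(2*t) - 2*e^(t) + 1)

E[X] = D[M](0) = (1 - p)/p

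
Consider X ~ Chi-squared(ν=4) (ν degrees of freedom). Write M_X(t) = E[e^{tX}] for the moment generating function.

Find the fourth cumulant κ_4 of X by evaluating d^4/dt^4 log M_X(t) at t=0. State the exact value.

κ_4 = d^4K/dt^4 |_{t=0} = 192

M_X(t) = (1 - 2*t)^(-2)
K_X(t) = log M_X(t) = -2*log(1 - 2*t)
dK/dt = -4/(2*t - 1)
d^2K/dt^2 = 8/(4*t^2 - 4*t + 1)
d^3K/dt^3 = -32/(8*t^3 - 12*t^2 + 6*t - 1)
d^4K/dt^4 = 192/(16*t^4 - 32*t^3 + 24*t^2 - 8*t + 1)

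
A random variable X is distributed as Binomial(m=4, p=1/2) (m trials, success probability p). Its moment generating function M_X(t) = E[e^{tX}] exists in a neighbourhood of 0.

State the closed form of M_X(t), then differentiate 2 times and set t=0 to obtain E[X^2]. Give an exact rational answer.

E[X^2] = d^2M/dt^2 |_{t=0} = 5

M_X(t) = (e^(t)/2 + 1/2)^4
dM/dt = e^(4*t)/4 + 3*e^(3*t)/4 + 3*e^(2*t)/4 + e^(t)/4
d^2M/dt^2 = e^(4*t) + 9*e^(3*t)/4 + 3*e^(2*t)/2 + e^(t)/4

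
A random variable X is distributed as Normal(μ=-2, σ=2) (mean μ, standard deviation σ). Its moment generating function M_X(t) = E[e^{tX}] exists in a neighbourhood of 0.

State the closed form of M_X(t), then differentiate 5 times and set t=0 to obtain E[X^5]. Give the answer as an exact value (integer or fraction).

M_X(t) = e^(2*t^2 - 2*t)
dM/dt = 4*t*e^(-2*t)*e^(2*t^2) - 2*e^(-2*t)*e^(2*t^2)
d^2M/dt^2 = (16*t^2*e^(2*t^2) - 16*t*e^(2*t^2) + 8*e^(2*t^2))*e^(-2*t)
d^3M/dt^3 = (64*t^3*e^(2*t^2) - 96*t^2*e^(2*t^2) + 96*t*e^(2*t^2) - 32*e^(2*t^2))*e^(-2*t)
d^4M/dt^4 = (256*t^4*e^(2*t^2) - 512*t^3*e^(2*t^2) + 768*t^2*e^(2*t^2) - 512*t*e^(2*t^2) + 160*e^(2*t^2))*e^(-2*t)
d^5M/dt^5 = (1024*t^5*e^(2*t^2) - 2560*t^4*e^(2*t^2) + 5120*t^3*e^(2*t^2) - 5120*t^2*e^(2*t^2) + 3200*t*e^(2*t^2) - 832*e^(2*t^2))*e^(-2*t)

E[X^5] = d^5M/dt^5 |_{t=0} = -832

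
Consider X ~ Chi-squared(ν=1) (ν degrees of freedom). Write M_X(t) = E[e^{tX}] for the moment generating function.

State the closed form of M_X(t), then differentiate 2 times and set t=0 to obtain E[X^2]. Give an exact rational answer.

E[X^2] = M′′(0) = 3

M_X(t) = 1/√(1 - 2*t)
M′(t) = -1/(2*t*√(1 - 2*t) - √(1 - 2*t))
M′′(t) = 3/(4*t^2*√(1 - 2*t) - 4*t*√(1 - 2*t) + √(1 - 2*t))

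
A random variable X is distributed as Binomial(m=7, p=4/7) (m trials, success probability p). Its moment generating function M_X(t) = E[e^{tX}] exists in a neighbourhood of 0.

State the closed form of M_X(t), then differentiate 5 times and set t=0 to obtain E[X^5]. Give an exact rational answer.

M_X(t) = (4*e^(t)/7 + 3/7)^7
M′(t) = 16384*e^(7*t)/117649 + 73728*e^(6*t)/117649 + 138240*e^(5*t)/117649 + 138240*e^(4*t)/117649 + 77760*e^(3*t)/117649 + 23328*e^(2*t)/117649 + 2916*e^(t)/117649
M′′(t) = 16384*e^(7*t)/16807 + 442368*e^(6*t)/117649 + 691200*e^(5*t)/117649 + 552960*e^(4*t)/117649 + 233280*e^(3*t)/117649 + 46656*e^(2*t)/117649 + 2916*e^(t)/117649
M′′′(t) = 16384*e^(7*t)/2401 + 2654208*e^(6*t)/117649 + 3456000*e^(5*t)/117649 + 2211840*e^(4*t)/117649 + 699840*e^(3*t)/117649 + 93312*e^(2*t)/117649 + 2916*e^(t)/117649

E[X^5] = M′′′′′(0) = 5374564/2401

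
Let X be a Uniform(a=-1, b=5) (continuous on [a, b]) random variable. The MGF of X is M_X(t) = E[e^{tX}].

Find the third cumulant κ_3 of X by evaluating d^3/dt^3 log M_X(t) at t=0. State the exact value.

κ_3 = D^3[K](0) = 0

M_X(t) = (e^(5*t) - e^(-t))/(6*t)
K_X(t) = log M_X(t) = -log(t) + log(e^(5*t) - e^(-t)) - log(6)
D^3[K](t) = (216*t^3*e^(12*t) + 216*t^3*e^(6*t) - 2*e^(18*t) + 6*e^(12*t) - 6*e^(6*t) + 2)/(t^3*e^(18*t) - 3*t^3*e^(12*t) + 3*t^3*e^(6*t) - t^3)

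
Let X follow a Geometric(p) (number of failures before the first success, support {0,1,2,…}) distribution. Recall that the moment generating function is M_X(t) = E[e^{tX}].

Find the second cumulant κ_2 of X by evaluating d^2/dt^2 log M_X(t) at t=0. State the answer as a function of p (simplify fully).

κ_2 = d^2K/dt^2 |_{t=0} = (1 - p)/p^2

M_X(t) = p/(-(1 - p)*e^(t) + 1)
K_X(t) = log M_X(t) = log(p) - log(-(1 - p)*e^(t) + 1)
dK/dt = (-p*e^(t) + e^(t))/(p*e^(t) - e^(t) + 1)
d^2K/dt^2 = (-p*e^(t) + e^(t))/(p^2*e^(2*t) - 2*p*e^(2*t) + 2*p*e^(t) + e^(2*t) - 2*e^(t) + 1)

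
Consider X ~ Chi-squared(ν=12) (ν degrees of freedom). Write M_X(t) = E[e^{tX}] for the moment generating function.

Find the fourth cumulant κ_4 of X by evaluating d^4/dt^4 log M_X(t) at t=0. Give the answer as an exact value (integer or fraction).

κ_4 = D^4[K](0) = 576

M_X(t) = (1 - 2*t)^(-6)
K_X(t) = log M_X(t) = -6*log(1 - 2*t)
D^4[K](t) = 576/(16*t^4 - 32*t^3 + 24*t^2 - 8*t + 1)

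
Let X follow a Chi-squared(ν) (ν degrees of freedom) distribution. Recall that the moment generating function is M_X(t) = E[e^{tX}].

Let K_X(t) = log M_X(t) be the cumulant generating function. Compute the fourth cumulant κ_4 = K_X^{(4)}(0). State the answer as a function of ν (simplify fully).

κ_4 = K^(4)(0) = 48*ν

M_X(t) = (1 - 2*t)^(-ν/2)
K_X(t) = log M_X(t) = -ν*log(1 - 2*t)/2
K^(4)(t) = 48*ν/(16*t^4 - 32*t^3 + 24*t^2 - 8*t + 1)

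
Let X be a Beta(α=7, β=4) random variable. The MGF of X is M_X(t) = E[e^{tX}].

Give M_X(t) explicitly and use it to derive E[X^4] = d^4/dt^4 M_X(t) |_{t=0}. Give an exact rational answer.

M_X(t) = ₁F₁(7; 11; t)
M^(4)(t) = 30*₁F₁(11; 15; t)/143

E[X^4] = M^(4)(0) = 30/143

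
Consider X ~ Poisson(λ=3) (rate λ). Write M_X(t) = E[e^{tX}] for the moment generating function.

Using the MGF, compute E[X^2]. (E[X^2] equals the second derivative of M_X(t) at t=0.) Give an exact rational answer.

E[X^2] = M^(2)(0) = 12

M_X(t) = e^(3*e^(t) - 3)
M^(2)(t) = (9*e^(2*t)*e^(3*e^(t)) + 3*e^(t)*e^(3*e^(t)))*e^(-3)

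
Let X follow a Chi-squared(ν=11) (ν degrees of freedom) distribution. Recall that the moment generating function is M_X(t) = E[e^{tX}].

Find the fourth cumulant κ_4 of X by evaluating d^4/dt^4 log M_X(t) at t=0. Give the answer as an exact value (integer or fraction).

κ_4 = D^4[K](0) = 528

M_X(t) = (1 - 2*t)^(-11/2)
K_X(t) = log M_X(t) = -11*log(1 - 2*t)/2
D^4[K](t) = 528/(16*t^4 - 32*t^3 + 24*t^2 - 8*t + 1)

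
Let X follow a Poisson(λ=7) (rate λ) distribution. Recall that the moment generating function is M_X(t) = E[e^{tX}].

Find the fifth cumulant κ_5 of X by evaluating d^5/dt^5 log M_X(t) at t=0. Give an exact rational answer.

M_X(t) = e^(7*e^(t) - 7)
K_X(t) = log M_X(t) = 7*e^(t) - 7
D^5[K](t) = 7*e^(t)

κ_5 = D^5[K](0) = 7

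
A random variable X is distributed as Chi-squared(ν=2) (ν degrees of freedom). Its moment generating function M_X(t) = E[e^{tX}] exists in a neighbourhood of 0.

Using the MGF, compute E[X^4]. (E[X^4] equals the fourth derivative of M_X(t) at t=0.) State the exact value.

M_X(t) = 1/(1 - 2*t)
D^4[M](t) = -384/(32*t^5 - 80*t^4 + 80*t^3 - 40*t^2 + 10*t - 1)

E[X^4] = D^4[M](0) = 384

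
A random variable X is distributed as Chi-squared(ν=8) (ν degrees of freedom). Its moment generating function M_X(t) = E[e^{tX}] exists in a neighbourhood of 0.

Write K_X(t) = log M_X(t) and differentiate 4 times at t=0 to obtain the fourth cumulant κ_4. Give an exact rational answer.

M_X(t) = (1 - 2*t)^(-4)
K_X(t) = log M_X(t) = -4*log(1 - 2*t)
K^(4)(t) = 384/(16*t^4 - 32*t^3 + 24*t^2 - 8*t + 1)

κ_4 = K^(4)(0) = 384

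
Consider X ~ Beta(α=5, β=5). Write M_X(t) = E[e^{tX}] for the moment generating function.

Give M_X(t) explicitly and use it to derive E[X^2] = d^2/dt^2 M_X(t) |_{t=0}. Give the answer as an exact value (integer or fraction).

M_X(t) = ₁F₁(5; 10; t)
M′(t) = ₁F₁(6; 11; t)/2
M′′(t) = 3*₁F₁(7; 12; t)/11

E[X^2] = M′′(0) = 3/11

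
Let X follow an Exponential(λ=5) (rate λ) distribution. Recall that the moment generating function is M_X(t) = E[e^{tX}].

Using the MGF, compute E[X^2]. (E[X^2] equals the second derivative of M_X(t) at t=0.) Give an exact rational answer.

E[X^2] = D^2[M](0) = 2/25

M_X(t) = 5/(5 - t)
D^2[M](t) = -10/(t^3 - 15*t^2 + 75*t - 125)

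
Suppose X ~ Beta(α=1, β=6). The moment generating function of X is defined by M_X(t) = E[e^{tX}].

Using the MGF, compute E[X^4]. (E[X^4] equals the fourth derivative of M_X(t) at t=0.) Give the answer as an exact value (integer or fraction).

M_X(t) = ₁F₁(1; 7; t)
M′(t) = ₁F₁(2; 8; t)/7
M′′(t) = ₁F₁(3; 9; t)/28
M′′′(t) = ₁F₁(4; 10; t)/84
M′′′′(t) = ₁F₁(5; 11; t)/210

E[X^4] = M′′′′(0) = 1/210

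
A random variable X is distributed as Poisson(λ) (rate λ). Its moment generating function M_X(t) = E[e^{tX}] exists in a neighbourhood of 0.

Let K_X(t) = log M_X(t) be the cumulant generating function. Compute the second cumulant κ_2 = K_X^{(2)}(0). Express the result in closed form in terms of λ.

κ_2 = K^(2)(0) = λ

M_X(t) = e^(λ*(e^(t) - 1))
K_X(t) = log M_X(t) = λ*(e^(t) - 1)
K^(2)(t) = λ*e^(t)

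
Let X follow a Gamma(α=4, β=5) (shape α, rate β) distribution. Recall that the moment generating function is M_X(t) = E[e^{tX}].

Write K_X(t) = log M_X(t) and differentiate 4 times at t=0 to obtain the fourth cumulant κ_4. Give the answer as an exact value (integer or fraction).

κ_4 = K^(4)(0) = 24/625

M_X(t) = 625/(5 - t)^4
K_X(t) = log M_X(t) = -4*log(5 - t) + 4*log(5)
K^(4)(t) = 24/(t^4 - 20*t^3 + 150*t^2 - 500*t + 625)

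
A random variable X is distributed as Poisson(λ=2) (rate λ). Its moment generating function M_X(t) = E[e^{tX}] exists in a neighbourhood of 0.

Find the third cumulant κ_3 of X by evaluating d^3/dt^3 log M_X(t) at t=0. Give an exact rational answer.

M_X(t) = e^(2*e^(t) - 2)
K_X(t) = log M_X(t) = 2*e^(t) - 2
dK/dt = 2*e^(t)
d^2K/dt^2 = 2*e^(t)
d^3K/dt^3 = 2*e^(t)

κ_3 = d^3K/dt^3 |_{t=0} = 2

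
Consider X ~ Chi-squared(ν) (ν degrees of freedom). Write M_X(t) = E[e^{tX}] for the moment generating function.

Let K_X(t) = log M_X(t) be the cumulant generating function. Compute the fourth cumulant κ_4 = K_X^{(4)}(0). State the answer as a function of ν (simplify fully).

κ_4 = D^4[K](0) = 48*ν

M_X(t) = (1 - 2*t)^(-ν/2)
K_X(t) = log M_X(t) = -ν*log(1 - 2*t)/2
D^4[K](t) = 48*ν/(16*t^4 - 32*t^3 + 24*t^2 - 8*t + 1)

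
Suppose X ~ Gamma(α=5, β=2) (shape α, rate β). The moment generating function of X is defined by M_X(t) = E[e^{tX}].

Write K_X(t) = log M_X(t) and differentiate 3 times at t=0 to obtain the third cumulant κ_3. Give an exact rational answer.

M_X(t) = 32/(2 - t)^5
K_X(t) = log M_X(t) = -5*log(2 - t) + 5*log(2)
D^3[K](t) = -10/(t^3 - 6*t^2 + 12*t - 8)

κ_3 = D^3[K](0) = 5/4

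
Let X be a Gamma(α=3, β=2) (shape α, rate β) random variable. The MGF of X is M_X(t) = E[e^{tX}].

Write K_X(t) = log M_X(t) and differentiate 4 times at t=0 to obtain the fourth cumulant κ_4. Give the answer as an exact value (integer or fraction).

M_X(t) = 8/(2 - t)^3
K_X(t) = log M_X(t) = -3*log(2 - t) + 3*log(2)
D^4[K](t) = 18/(t^4 - 8*t^3 + 24*t^2 - 32*t + 16)

κ_4 = D^4[K](0) = 9/8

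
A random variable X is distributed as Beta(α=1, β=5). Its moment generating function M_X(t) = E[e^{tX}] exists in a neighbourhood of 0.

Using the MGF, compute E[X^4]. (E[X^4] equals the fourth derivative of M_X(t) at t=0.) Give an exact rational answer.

E[X^4] = M^(4)(0) = 1/126

M_X(t) = ₁F₁(1; 6; t)
M^(4)(t) = ₁F₁(5; 10; t)/126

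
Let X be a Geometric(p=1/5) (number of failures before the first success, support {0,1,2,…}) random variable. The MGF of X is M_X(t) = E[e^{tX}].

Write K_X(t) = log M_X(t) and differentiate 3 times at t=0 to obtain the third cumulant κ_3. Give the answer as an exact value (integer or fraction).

M_X(t) = 1/(5*(1 - 4*e^(t)/5))
K_X(t) = log M_X(t) = -log(1 - 4*e^(t)/5) - log(5)
K^(3)(t) = (-80*e^(2*t) - 100*e^(t))/(64*e^(3*t) - 240*e^(2*t) + 300*e^(t) - 125)

κ_3 = K^(3)(0) = 180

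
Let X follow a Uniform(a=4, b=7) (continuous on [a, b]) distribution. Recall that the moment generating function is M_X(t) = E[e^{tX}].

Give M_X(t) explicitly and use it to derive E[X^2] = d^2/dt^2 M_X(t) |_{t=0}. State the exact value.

E[X^2] = M′′(0) = 31

M_X(t) = (e^(7*t) - e^(4*t))/(3*t)
M′(t) = (7*t*e^(7*t) - 4*t*e^(4*t) - e^(7*t) + e^(4*t))/(3*t^2)
M′′(t) = (49*t^2*e^(7*t) - 16*t^2*e^(4*t) - 14*t*e^(7*t) + 8*t*e^(4*t) + 2*e^(7*t) - 2*e^(4*t))/(3*t^3)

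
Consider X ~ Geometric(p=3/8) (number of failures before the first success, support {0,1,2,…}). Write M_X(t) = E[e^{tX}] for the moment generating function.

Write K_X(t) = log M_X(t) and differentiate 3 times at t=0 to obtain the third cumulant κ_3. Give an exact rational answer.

M_X(t) = 3/(8*(1 - 5*e^(t)/8))
K_X(t) = log M_X(t) = -log(1 - 5*e^(t)/8) - 3*log(2) + log(3)
K′(t) = -5*e^(t)/(5*e^(t) - 8)
K′′(t) = 40*e^(t)/(25*e^(2*t) - 80*e^(t) + 64)
K′′′(t) = (-200*e^(2*t) - 320*e^(t))/(125*e^(3*t) - 600*e^(2*t) + 960*e^(t) - 512)

κ_3 = K′′′(0) = 520/27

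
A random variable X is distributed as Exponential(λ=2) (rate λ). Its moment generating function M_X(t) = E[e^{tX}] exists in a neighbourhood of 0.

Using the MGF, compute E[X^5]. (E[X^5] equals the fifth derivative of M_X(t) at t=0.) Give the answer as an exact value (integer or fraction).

M_X(t) = 2/(2 - t)
D^5[M](t) = 240/(t^6 - 12*t^5 + 60*t^4 - 160*t^3 + 240*t^2 - 192*t + 64)

E[X^5] = D^5[M](0) = 15/4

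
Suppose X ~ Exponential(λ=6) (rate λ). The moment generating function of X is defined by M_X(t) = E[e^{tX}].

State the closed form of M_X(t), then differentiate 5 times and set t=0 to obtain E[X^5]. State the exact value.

M_X(t) = 6/(6 - t)
M′(t) = 6/(t^2 - 12*t + 36)
M′′(t) = -12/(t^3 - 18*t^2 + 108*t - 216)
M′′′(t) = 36/(t^4 - 24*t^3 + 216*t^2 - 864*t + 1296)
M′′′′(t) = -144/(t^5 - 30*t^4 + 360*t^3 - 2160*t^2 + 6480*t - 7776)
M′′′′′(t) = 720/(t^6 - 36*t^5 + 540*t^4 - 4320*t^3 + 19440*t^2 - 46656*t + 46656)

E[X^5] = M′′′′′(0) = 5/324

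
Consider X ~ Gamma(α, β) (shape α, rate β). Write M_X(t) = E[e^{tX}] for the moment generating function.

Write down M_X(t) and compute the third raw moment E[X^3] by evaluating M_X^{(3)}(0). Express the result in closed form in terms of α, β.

E[X^3] = M^(3)(0) = α*(α^2 + 3*α + 2)/β^3

M_X(t) = (β/(β - t))^α
M^(3)(t) = (-α^3*β^α*(1/(β - t))^α - 3*α^2*β^α*(1/(β - t))^α - 2*α*β^α*(1/(β - t))^α)/(-β^3 + 3*β^2*t - 3*β*t^2 + t^3)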